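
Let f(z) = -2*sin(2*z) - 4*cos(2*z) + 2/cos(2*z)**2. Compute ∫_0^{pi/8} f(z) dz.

-sqrt(2)/2

An antiderivative is F(z) = -2*sin(2*z) + cos(2*z) + tan(2*z).
Then F(pi/8) - F(0) = (1 - sqrt(2)/2) - (1) = -sqrt(2)/2.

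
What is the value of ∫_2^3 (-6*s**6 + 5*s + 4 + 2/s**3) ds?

By the power rule, an antiderivative is F(s) = -6*s**7/7 + 5*s**2/2 + 4*s - 1/s**2.
Then F(3) - F(2) = (-231863/126) - (-2575/28) = -440551/252.

-440551/252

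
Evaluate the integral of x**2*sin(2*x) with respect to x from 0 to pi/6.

Integrate by parts twice (u = x^2, dv = sin(2*x) dx).
An antiderivative is F(x) = -x**2*cos(2*x)/2 + x*sin(2*x)/2 + cos(2*x)/4.
Then F(pi/6) - F(0) = (-pi**2/144 + 1/8 + sqrt(3)*pi/24) - (1/4) = -1/8 - pi**2/144 + sqrt(3)*pi/24.

-1/8 - pi**2/144 + sqrt(3)*pi/24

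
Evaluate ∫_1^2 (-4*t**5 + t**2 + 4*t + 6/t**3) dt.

By the power rule, an antiderivative is F(t) = -2*t**6/3 + t**3/3 + 2*t**2 - 3/t**2.
Then F(2) - F(1) = (-131/4) - (-4/3) = -377/12.

-377/12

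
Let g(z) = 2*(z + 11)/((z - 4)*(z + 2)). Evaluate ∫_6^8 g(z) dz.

Factor the denominator: z**2 - 2*z - 8 = (z + 2)(z - 4).
Partial fractions: 2*(z + 11)/((z - 4)*(z + 2)) = -3/(z + 2) + 5/(z - 4).
An antiderivative is F(z) = 5*log(z - 4) - 3*log(z + 2).
Then F(8) - F(6) = (-3*log(5) + 7*log(2)) - (-log(16)) = -3*log(5) + 11*log(2).

-3*log(5) + 11*log(2)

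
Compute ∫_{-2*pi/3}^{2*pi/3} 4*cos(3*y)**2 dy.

Use the identity cos^2(3*y) = (1 + cos(6*y))/2.
An antiderivative is F(y) = 2*y + sin(6*y)/3.
Then F(2*pi/3) - F(-2*pi/3) = (4*pi/3) - (-4*pi/3) = 8*pi/3.

8*pi/3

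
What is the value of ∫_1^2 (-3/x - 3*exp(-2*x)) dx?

-3*log(2) - 3*exp(-2)/2 + 3*exp(-4)/2

An antiderivative is F(x) = -3*log(x) + 3*exp(-2*x)/2.
Then F(2) - F(1) = (-3*log(2) + 3*exp(-4)/2) - (3*exp(-2)/2) = -3*log(2) - 3*exp(-2)/2 + 3*exp(-4)/2.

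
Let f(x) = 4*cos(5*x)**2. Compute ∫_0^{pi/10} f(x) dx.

pi/5

Use the identity cos^2(5*x) = (1 + cos(10*x))/2.
An antiderivative is F(x) = 2*x + sin(10*x)/5.
Then F(pi/10) - F(0) = (pi/5) - (0) = pi/5.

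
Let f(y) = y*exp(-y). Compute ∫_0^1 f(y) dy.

Integrate by parts once (u = y, dv = exp(-y) dy).
An antiderivative is F(y) = (-y - 1)*exp(-y).
Then F(1) - F(0) = (-2*exp(-1)) - (-1) = 1 - 2*exp(-1).

1 - 2*exp(-1)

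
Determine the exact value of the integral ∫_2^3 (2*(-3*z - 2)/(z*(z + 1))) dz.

-log(9)

Factor the denominator: z**2 + z = (z + 1)z.
Partial fractions: 2*(-3*z - 2)/(z*(z + 1)) = -2/(z + 1) - 4/z.
An antiderivative is F(z) = -4*log(z) - 2*log(z + 1).
Then F(3) - F(2) = (-4*log(3) - 4*log(2)) - (-4*log(2) - 2*log(3)) = -log(9).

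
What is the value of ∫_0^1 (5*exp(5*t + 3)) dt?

-exp(3) + exp(8)

Let u = 5*t + 3, so du = 5 dt. When t = 0, u = 3; when t = 1, u = 8.
The integral becomes ∫ exp(u) du from 3 to 8, with antiderivative exp(u).
Back in t: F(t) = exp(5*t + 3).
Then F(1) - F(0) = (exp(8)) - (exp(3)) = -exp(3) + exp(8).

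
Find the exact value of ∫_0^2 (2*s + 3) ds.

By the power rule, an antiderivative is F(s) = s**2 + 3*s.
Then F(2) - F(0) = (10) - (0) = 10.

10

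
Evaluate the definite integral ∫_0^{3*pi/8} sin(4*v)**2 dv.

Use the identity sin^2(4*v) = (1 - cos(8*v))/2.
An antiderivative is F(v) = v/2 - sin(8*v)/16.
Then F(3*pi/8) - F(0) = (3*pi/16) - (0) = 3*pi/16.

3*pi/16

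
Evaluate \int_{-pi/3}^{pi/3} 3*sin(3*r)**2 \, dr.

pi

Use the identity sin^2(3*r) = (1 - cos(6*r))/2.
An antiderivative is F(r) = 3*r/2 - sin(6*r)/4.
Then F(pi/3) - F(-pi/3) = (pi/2) - (-pi/2) = pi.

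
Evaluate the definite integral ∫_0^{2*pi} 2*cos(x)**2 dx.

Use the identity cos^2(x) = (1 + cos(2*x))/2.
An antiderivative is F(x) = x + sin(2*x)/2.
Then F(2*pi) - F(0) = (2*pi) - (0) = 2*pi.

2*pi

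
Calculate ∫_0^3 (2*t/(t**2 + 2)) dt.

Let u = t**2 + 2, so du = 2*t dt. When t = 0, u = 2; when t = 3, u = 11.
The integral becomes ∫ 1/u du from 2 to 11, with antiderivative log(u).
Back in t: F(t) = log(t**2 + 2).
Then F(3) - F(0) = (log(11)) - (log(2)) = log(11/2).

log(11/2)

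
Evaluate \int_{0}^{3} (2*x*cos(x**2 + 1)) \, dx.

Let u = x**2 + 1, so du = 2*x dx. When x = 0, u = 1; when x = 3, u = 10.
The integral becomes ∫ cos(u) du from 1 to 10, with antiderivative sin(u).
Back in x: F(x) = sin(x**2 + 1).
Then F(3) - F(0) = (sin(10)) - (sin(1)) = -sin(1) + sin(10).

-sin(1) + sin(10)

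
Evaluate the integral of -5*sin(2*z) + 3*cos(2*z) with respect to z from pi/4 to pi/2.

-4

An antiderivative is F(z) = 3*sin(2*z)/2 + 5*cos(2*z)/2.
Then F(pi/2) - F(pi/4) = (-5/2) - (3/2) = -4.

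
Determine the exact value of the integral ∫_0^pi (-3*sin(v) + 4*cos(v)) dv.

-6

An antiderivative is F(v) = 4*sin(v) + 3*cos(v).
Then F(pi) - F(0) = (-3) - (3) = -6.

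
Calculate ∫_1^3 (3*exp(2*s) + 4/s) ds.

-3*exp(2)/2 + log(81) + 3*exp(6)/2

An antiderivative is F(s) = 3*exp(2*s)/2 + 4*log(s).
Then F(3) - F(1) = (log(81) + 3*exp(6)/2) - (3*exp(2)/2) = -3*exp(2)/2 + log(81) + 3*exp(6)/2.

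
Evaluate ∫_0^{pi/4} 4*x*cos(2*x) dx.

-1 + pi/2

Integrate by parts once (u = x, dv = 4*cos(2*x) dx).
An antiderivative is F(x) = 2*x*sin(2*x) + cos(2*x).
Then F(pi/4) - F(0) = (pi/2) - (1) = -1 + pi/2.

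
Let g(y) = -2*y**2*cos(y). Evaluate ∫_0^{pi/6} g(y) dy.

Integrate by parts twice (u = y^2, dv = -2*cos(y) dy).
An antiderivative is F(y) = -2*y**2*sin(y) - 4*y*cos(y) + 4*sin(y).
Then F(pi/6) - F(0) = (-sqrt(3)*pi/3 - pi**2/36 + 2) - (0) = -sqrt(3)*pi/3 - pi**2/36 + 2.

-sqrt(3)*pi/3 - pi**2/36 + 2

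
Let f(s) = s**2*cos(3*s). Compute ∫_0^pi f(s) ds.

Integrate by parts twice (u = s^2, dv = cos(3*s) ds).
An antiderivative is F(s) = s**2*sin(3*s)/3 + 2*s*cos(3*s)/9 - 2*sin(3*s)/27.
Then F(pi) - F(0) = (-2*pi/9) - (0) = -2*pi/9.

-2*pi/9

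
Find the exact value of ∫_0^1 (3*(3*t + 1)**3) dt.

255/4

Let u = 3*t + 1, so du = 3 dt. When t = 0, u = 1; when t = 1, u = 4.
The integral becomes ∫ u**3 du from 1 to 4, with antiderivative u**4/4.
Back in t: F(t) = (3*t + 1)**4/4.
Then F(1) - F(0) = (64) - (1/4) = 255/4.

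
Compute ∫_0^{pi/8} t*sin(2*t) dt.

Integrate by parts once (u = t, dv = sin(2*t) dt).
An antiderivative is F(t) = -t*cos(2*t)/2 + sin(2*t)/4.
Then F(pi/8) - F(0) = (sqrt(2)*(4 - pi)/32) - (0) = sqrt(2)*(4 - pi)/32.

sqrt(2)*(4 - pi)/32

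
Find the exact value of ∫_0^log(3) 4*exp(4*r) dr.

80

Let u = exp(r), so du = exp(r) dr. When r = 0, u = 1; when r = log(3), u = 3.
The integral becomes 4·∫ u**3 du from 1 to 3, with antiderivative u**4.
Back in r: F(r) = exp(4*r).
Then F(log(3)) - F(0) = (81) - (1) = 80.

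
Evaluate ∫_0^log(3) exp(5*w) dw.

Let u = exp(w), so du = exp(w) dw. When w = 0, u = 1; when w = log(3), u = 3.
The integral becomes ∫ u**4 du from 1 to 3, with antiderivative u**5/5.
Back in w: F(w) = exp(5*w)/5.
Then F(log(3)) - F(0) = (243/5) - (1/5) = 242/5.

242/5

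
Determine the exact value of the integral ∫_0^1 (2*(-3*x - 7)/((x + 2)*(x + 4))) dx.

-5*log(5) - log(3) + 11*log(2)

Factor the denominator: x**2 + 6*x + 8 = (x + 4)(x + 2).
Partial fractions: 2*(-3*x - 7)/((x + 2)*(x + 4)) = -5/(x + 4) - 1/(x + 2).
An antiderivative is F(x) = -log(x + 2) - 5*log(x + 4).
Then F(1) - F(0) = (-5*log(5) - log(3)) - (-11*log(2)) = -5*log(5) - log(3) + 11*log(2).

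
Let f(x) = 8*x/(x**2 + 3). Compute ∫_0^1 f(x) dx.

Let u = x**2 + 3, so du = 2*x dx. When x = 0, u = 3; when x = 1, u = 4.
The integral becomes 4·∫ 1/u du from 3 to 4, with antiderivative 4*log(u).
Back in x: F(x) = 4*log(x**2 + 3).
Then F(1) - F(0) = (8*log(2)) - (log(81)) = -4*log(3) + 8*log(2).

-4*log(3) + 8*log(2)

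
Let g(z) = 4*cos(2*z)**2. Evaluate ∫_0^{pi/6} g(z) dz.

Use the identity cos^2(2*z) = (1 + cos(4*z))/2.
An antiderivative is F(z) = 2*z + sin(4*z)/2.
Then F(pi/6) - F(0) = (sqrt(3)/4 + pi/3) - (0) = sqrt(3)/4 + pi/3.

sqrt(3)/4 + pi/3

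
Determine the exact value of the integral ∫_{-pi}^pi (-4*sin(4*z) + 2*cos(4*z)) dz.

0

An antiderivative is F(z) = sin(4*z)/2 + cos(4*z).
Then F(pi) - F(-pi) = (1) - (1) = 0.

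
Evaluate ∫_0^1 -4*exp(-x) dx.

-4 + 4*exp(-1)

An antiderivative is F(x) = 4*exp(-x).
Then F(1) - F(0) = (4*exp(-1)) - (4) = -4 + 4*exp(-1).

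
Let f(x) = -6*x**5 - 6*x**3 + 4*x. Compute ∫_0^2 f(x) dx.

By the power rule, an antiderivative is F(x) = -x**6 - 3*x**4/2 + 2*x**2.
Then F(2) - F(0) = (-80) - (0) = -80.

-80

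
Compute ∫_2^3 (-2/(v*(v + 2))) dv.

log(5/6)

Factor the denominator: v**2 + 2*v = (v + 2)v.
Partial fractions: -2/(v*(v + 2)) = 1/(v + 2) - 1/v.
An antiderivative is F(v) = -log(v) + log(v + 2).
Then F(3) - F(2) = (log(5/3)) - (log(2)) = log(5/6).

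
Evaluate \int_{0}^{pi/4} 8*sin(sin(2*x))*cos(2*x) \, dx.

4 - 4*cos(1)

Let u = sin(2*x), so du = 2*cos(2*x) dx. When x = 0, u = 0; when x = pi/4, u = 1.
The integral becomes 4·∫ sin(u) du from 0 to 1, with antiderivative -4*cos(u).
Back in x: F(x) = -4*cos(sin(2*x)).
Then F(pi/4) - F(0) = (-4*cos(1)) - (-4) = 4 - 4*cos(1).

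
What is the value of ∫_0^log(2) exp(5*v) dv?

31/5

Let u = exp(v), so du = exp(v) dv. When v = 0, u = 1; when v = log(2), u = 2.
The integral becomes ∫ u**4 du from 1 to 2, with antiderivative u**5/5.
Back in v: F(v) = exp(5*v)/5.
Then F(log(2)) - F(0) = (32/5) - (1/5) = 31/5.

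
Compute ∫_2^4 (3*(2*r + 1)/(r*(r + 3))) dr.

-5*log(5) + log(2) + 5*log(7)

Factor the denominator: r**2 + 3*r = (r + 3)r.
Partial fractions: 3*(2*r + 1)/(r*(r + 3)) = 5/(r + 3) + 1/r.
An antiderivative is F(r) = log(r) + 5*log(r + 3).
Then F(4) - F(2) = (2*log(2) + 5*log(7)) - (log(2) + 5*log(5)) = -5*log(5) + log(2) + 5*log(7).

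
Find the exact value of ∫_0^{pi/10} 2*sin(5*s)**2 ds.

Use the identity sin^2(5*s) = (1 - cos(10*s))/2.
An antiderivative is F(s) = s - sin(10*s)/10.
Then F(pi/10) - F(0) = (pi/10) - (0) = pi/10.

pi/10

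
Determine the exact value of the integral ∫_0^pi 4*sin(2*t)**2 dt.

Use the identity sin^2(2*t) = (1 - cos(4*t))/2.
An antiderivative is F(t) = 2*t - sin(4*t)/2.
Then F(pi) - F(0) = (2*pi) - (0) = 2*pi.

2*pi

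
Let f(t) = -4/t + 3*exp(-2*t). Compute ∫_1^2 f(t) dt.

An antiderivative is F(t) = -4*log(t) - 3*exp(-2*t)/2.
Then F(2) - F(1) = (-4*log(2) - 3*exp(-4)/2) - (-3*exp(-2)/2) = -4*log(2) - 3*exp(-4)/2 + 3*exp(-2)/2.

-4*log(2) - 3*exp(-4)/2 + 3*exp(-2)/2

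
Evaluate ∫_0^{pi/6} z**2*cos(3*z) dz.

-2/27 + pi**2/108

Integrate by parts twice (u = z^2, dv = cos(3*z) dz).
An antiderivative is F(z) = z**2*sin(3*z)/3 + 2*z*cos(3*z)/9 - 2*sin(3*z)/27.
Then F(pi/6) - F(0) = (-2/27 + pi**2/108) - (0) = -2/27 + pi**2/108.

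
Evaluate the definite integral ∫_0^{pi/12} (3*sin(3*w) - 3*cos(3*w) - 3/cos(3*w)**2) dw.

An antiderivative is F(w) = -sin(3*w) - cos(3*w) - tan(3*w).
Then F(pi/12) - F(0) = (-sqrt(2) - 1) - (-1) = -sqrt(2).

-sqrt(2)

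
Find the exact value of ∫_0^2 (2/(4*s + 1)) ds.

log(3)

An antiderivative is F(s) = log(4*s + 1)/2.
Then F(2) - F(0) = (log(3)) - (0) = log(3).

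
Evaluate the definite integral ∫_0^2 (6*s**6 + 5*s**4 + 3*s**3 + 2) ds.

1104/7

By the power rule, an antiderivative is F(s) = 6*s**7/7 + s**5 + 3*s**4/4 + 2*s.
Then F(2) - F(0) = (1104/7) - (0) = 1104/7.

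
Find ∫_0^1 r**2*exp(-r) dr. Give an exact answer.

2 - 5*exp(-1)

Integrate by parts twice (u = r^2, dv = exp(-r) dr).
An antiderivative is F(r) = (-r**2 - 2*r - 2)*exp(-r).
Then F(1) - F(0) = (-5*exp(-1)) - (-2) = 2 - 5*exp(-1).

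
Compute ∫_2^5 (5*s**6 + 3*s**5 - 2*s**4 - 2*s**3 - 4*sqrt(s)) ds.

By the power rule, an antiderivative is F(s) = 5*s**7/7 + s**6/2 - 2*s**5/5 - s**4/2 - 8*s**(3/2)/3.
Then F(5) - F(2) = (434375/7 - 40*sqrt(5)/3) - (3592/35 - 16*sqrt(2)/3) = -40*sqrt(5)/3 + 16*sqrt(2)/3 + 2168283/35.

-40*sqrt(5)/3 + 16*sqrt(2)/3 + 2168283/35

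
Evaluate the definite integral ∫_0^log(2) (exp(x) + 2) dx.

1 + log(4)

An antiderivative is F(x) = 2*x + exp(x).
Then F(log(2)) - F(0) = (2*log(2) + 2) - (1) = 1 + log(4).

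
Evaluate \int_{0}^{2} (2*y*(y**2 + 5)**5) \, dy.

257908/3

Let u = y**2 + 5, so du = 2*y dy. When y = 0, u = 5; when y = 2, u = 9.
The integral becomes ∫ u**5 du from 5 to 9, with antiderivative u**6/6.
Back in y: F(y) = (y**2 + 5)**6/6.
Then F(2) - F(0) = (177147/2) - (15625/6) = 257908/3.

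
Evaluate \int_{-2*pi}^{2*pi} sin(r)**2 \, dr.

2*pi

Use the identity sin^2(r) = (1 - cos(2*r))/2.
An antiderivative is F(r) = r/2 - sin(2*r)/4.
Then F(2*pi) - F(-2*pi) = (pi) - (-pi) = 2*pi.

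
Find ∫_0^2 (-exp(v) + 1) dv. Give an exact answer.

An antiderivative is F(v) = v - exp(v).
Then F(2) - F(0) = (2 - exp(2)) - (-1) = 3 - exp(2).

3 - exp(2)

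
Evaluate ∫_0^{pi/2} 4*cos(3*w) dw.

-4/3

An antiderivative is F(w) = 4*sin(3*w)/3.
Then F(pi/2) - F(0) = (-4/3) - (0) = -4/3.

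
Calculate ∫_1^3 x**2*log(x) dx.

Integrate by parts once (u = ln x, dv = x**2 dx).
An antiderivative is F(x) = x**3*(3*log(x) - 1)/9.
Then F(3) - F(1) = (-3 + 9*log(3)) - (-1/9) = -26/9 + 9*log(3).

-26/9 + 9*log(3)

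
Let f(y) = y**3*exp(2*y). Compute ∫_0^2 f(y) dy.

Integrate by parts 3 times (u = y^3, dv = exp(2*y) dy).
An antiderivative is F(y) = (4*y**3 - 6*y**2 + 6*y - 3)*exp(2*y)/8.
Then F(2) - F(0) = (17*exp(4)/8) - (-3/8) = 3/8 + 17*exp(4)/8.

3/8 + 17*exp(4)/8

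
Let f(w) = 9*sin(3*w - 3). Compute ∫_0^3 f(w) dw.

Let u = 3*w - 3, so du = 3 dw. When w = 0, u = -3; when w = 3, u = 6.
The integral becomes 3·∫ sin(u) du from -3 to 6, with antiderivative -3*cos(u).
Back in w: F(w) = -3*cos(3*w - 3).
Then F(3) - F(0) = (-3*cos(6)) - (-3*cos(3)) = 3*cos(3) - 3*cos(6).

3*cos(3) - 3*cos(6)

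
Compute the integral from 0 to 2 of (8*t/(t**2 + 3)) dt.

Let u = t**2 + 3, so du = 2*t dt. When t = 0, u = 3; when t = 2, u = 7.
The integral becomes 4·∫ 1/u du from 3 to 7, with antiderivative 4*log(u).
Back in t: F(t) = 4*log(t**2 + 3).
Then F(2) - F(0) = (4*log(7)) - (log(81)) = -4*log(3) + 4*log(7).

-4*log(3) + 4*log(7)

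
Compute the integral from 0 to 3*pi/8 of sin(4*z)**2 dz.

Use the identity sin^2(4*z) = (1 - cos(8*z))/2.
An antiderivative is F(z) = z/2 - sin(8*z)/16.
Then F(3*pi/8) - F(0) = (3*pi/16) - (0) = 3*pi/16.

3*pi/16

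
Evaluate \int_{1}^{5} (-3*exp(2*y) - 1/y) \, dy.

-3*exp(10)/2 - log(5) + 3*exp(2)/2

An antiderivative is F(y) = -3*exp(2*y)/2 - log(y).
Then F(5) - F(1) = (-3*exp(10)/2 - log(5)) - (-3*exp(2)/2) = -3*exp(10)/2 - log(5) + 3*exp(2)/2.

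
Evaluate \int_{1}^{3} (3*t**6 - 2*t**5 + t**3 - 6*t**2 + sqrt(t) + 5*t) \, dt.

2*sqrt(3) + 14312/21

By the power rule, an antiderivative is F(t) = 3*t**7/7 - t**6/3 + t**4/4 + 2*t**(3/2)/3 - 2*t**3 + 5*t**2/2.
Then F(3) - F(1) = (2*sqrt(3) + 19125/28) - (127/84) = 2*sqrt(3) + 14312/21.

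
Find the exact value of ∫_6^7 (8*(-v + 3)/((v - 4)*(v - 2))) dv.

Factor the denominator: v**2 - 6*v + 8 = (v - 2)(v - 4).
Partial fractions: 8*(-v + 3)/((v - 4)*(v - 2)) = -4/(v - 2) - 4/(v - 4).
An antiderivative is F(v) = -4*log(v - 4) - 4*log(v - 2).
Then F(7) - F(6) = (-4*log(5) - 4*log(3)) - (-12*log(2)) = -4*log(5) - 4*log(3) + 12*log(2).

-4*log(5) - 4*log(3) + 12*log(2)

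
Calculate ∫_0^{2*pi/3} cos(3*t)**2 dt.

Use the identity cos^2(3*t) = (1 + cos(6*t))/2.
An antiderivative is F(t) = t/2 + sin(6*t)/12.
Then F(2*pi/3) - F(0) = (pi/3) - (0) = pi/3.

pi/3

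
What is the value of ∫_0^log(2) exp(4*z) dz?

15/4

Let u = exp(z), so du = exp(z) dz. When z = 0, u = 1; when z = log(2), u = 2.
The integral becomes ∫ u**3 du from 1 to 2, with antiderivative u**4/4.
Back in z: F(z) = exp(4*z)/4.
Then F(log(2)) - F(0) = (4) - (1/4) = 15/4.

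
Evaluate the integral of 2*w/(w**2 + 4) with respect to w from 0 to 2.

Let u = w**2 + 4, so du = 2*w dw. When w = 0, u = 4; when w = 2, u = 8.
The integral becomes ∫ 1/u du from 4 to 8, with antiderivative log(u).
Back in w: F(w) = log(w**2 + 4).
Then F(2) - F(0) = (log(8)) - (log(4)) = log(2).

log(2)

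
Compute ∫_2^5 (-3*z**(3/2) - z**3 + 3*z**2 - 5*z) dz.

-351/4 - 30*sqrt(5) + 24*sqrt(2)/5

By the power rule, an antiderivative is F(z) = -6*z**(5/2)/5 - z**4/4 + z**3 - 5*z**2/2.
Then F(5) - F(2) = (-375/4 - 30*sqrt(5)) - (-24*sqrt(2)/5 - 6) = -351/4 - 30*sqrt(5) + 24*sqrt(2)/5.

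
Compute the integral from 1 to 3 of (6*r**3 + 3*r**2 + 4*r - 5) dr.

By the power rule, an antiderivative is F(r) = 3*r**4/2 + r**3 + 2*r**2 - 5*r.
Then F(3) - F(1) = (303/2) - (-1/2) = 152.

152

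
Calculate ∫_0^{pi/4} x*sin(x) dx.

Integrate by parts once (u = x, dv = sin(x) dx).
An antiderivative is F(x) = -x*cos(x) + sin(x).
Then F(pi/4) - F(0) = (sqrt(2)*(4 - pi)/8) - (0) = sqrt(2)*(4 - pi)/8.

sqrt(2)*(4 - pi)/8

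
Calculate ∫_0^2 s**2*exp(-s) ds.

2 - 10*exp(-2)

Integrate by parts twice (u = s^2, dv = exp(-s) ds).
An antiderivative is F(s) = (-s**2 - 2*s - 2)*exp(-s).
Then F(2) - F(0) = (-10*exp(-2)) - (-2) = 2 - 10*exp(-2).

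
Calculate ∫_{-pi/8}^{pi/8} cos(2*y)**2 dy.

1/4 + pi/8

Use the identity cos^2(2*y) = (1 + cos(4*y))/2.
An antiderivative is F(y) = y/2 + sin(4*y)/8.
Then F(pi/8) - F(-pi/8) = (1/8 + pi/16) - (-pi/16 - 1/8) = 1/4 + pi/8.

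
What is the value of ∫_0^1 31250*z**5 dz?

Let u = 5*z, so du = 5 dz. When z = 0, u = 0; when z = 1, u = 5.
The integral becomes 2·∫ u**5 du from 0 to 5, with antiderivative u**6/3.
Back in z: F(z) = 15625*z**6/3.
Then F(1) - F(0) = (15625/3) - (0) = 15625/3.

15625/3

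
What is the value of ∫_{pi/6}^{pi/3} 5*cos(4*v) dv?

An antiderivative is F(v) = 5*sin(4*v)/4.
Then F(pi/3) - F(pi/6) = (-5*sqrt(3)/8) - (5*sqrt(3)/8) = -5*sqrt(3)/4.

-5*sqrt(3)/4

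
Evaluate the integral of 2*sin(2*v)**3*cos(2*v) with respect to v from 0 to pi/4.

1/4

Let u = sin(2*v), so du = 2*cos(2*v) dv. When v = 0, u = 0; when v = pi/4, u = 1.
The integral becomes ∫ u**3 du from 0 to 1, with antiderivative u**4/4.
Back in v: F(v) = sin(2*v)**4/4.
Then F(pi/4) - F(0) = (1/4) - (0) = 1/4.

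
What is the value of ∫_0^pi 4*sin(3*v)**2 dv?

Use the identity sin^2(3*v) = (1 - cos(6*v))/2.
An antiderivative is F(v) = 2*v - sin(6*v)/3.
Then F(pi) - F(0) = (2*pi) - (0) = 2*pi.

2*pi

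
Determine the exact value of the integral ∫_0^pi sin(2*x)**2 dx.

Use the identity sin^2(2*x) = (1 - cos(4*x))/2.
An antiderivative is F(x) = x/2 - sin(4*x)/8.
Then F(pi) - F(0) = (pi/2) - (0) = pi/2.

pi/2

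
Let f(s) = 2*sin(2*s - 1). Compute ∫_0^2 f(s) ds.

cos(1) - cos(3)

Let u = 2*s - 1, so du = 2 ds. When s = 0, u = -1; when s = 2, u = 3.
The integral becomes ∫ sin(u) du from -1 to 3, with antiderivative -cos(u).
Back in s: F(s) = -cos(2*s - 1).
Then F(2) - F(0) = (-cos(3)) - (-cos(1)) = cos(1) - cos(3).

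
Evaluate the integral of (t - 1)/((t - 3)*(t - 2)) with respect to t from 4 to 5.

Factor the denominator: t**2 - 5*t + 6 = (t - 2)(t - 3).
Partial fractions: (t - 1)/((t - 3)*(t - 2)) = -1/(t - 2) + 2/(t - 3).
An antiderivative is F(t) = 2*log(t - 3) - log(t - 2).
Then F(5) - F(4) = (log(4/3)) - (-log(2)) = log(8/3).

log(8/3)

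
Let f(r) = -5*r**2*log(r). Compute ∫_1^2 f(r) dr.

35/9 - 40*log(2)/3

Integrate by parts once (u = ln r, dv = -5*r**2 dr).
An antiderivative is F(r) = -5*r**3*(3*log(r) - 1)/9.
Then F(2) - F(1) = (40/9 - 40*log(2)/3) - (5/9) = 35/9 - 40*log(2)/3.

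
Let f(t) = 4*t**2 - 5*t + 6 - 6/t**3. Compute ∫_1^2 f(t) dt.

67/12

By the power rule, an antiderivative is F(t) = 4*t**3/3 - 5*t**2/2 + 6*t + 3/t**2.
Then F(2) - F(1) = (161/12) - (47/6) = 67/12.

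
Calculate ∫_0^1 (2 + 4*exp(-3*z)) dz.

An antiderivative is F(z) = 2*z - 4*exp(-3*z)/3.
Then F(1) - F(0) = (2 - 4*exp(-3)/3) - (-4/3) = 10/3 - 4*exp(-3)/3.

10/3 - 4*exp(-3)/3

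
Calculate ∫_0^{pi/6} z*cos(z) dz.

-1 + pi/12 + sqrt(3)/2

Integrate by parts once (u = z, dv = cos(z) dz).
An antiderivative is F(z) = z*sin(z) + cos(z).
Then F(pi/6) - F(0) = (pi/12 + sqrt(3)/2) - (1) = -1 + pi/12 + sqrt(3)/2.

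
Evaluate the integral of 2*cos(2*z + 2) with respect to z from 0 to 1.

Let u = 2*z + 2, so du = 2 dz. When z = 0, u = 2; when z = 1, u = 4.
The integral becomes ∫ cos(u) du from 2 to 4, with antiderivative sin(u).
Back in z: F(z) = sin(2*z + 2).
Then F(1) - F(0) = (sin(4)) - (sin(2)) = -sin(2) + sin(4).

-sin(2) + sin(4)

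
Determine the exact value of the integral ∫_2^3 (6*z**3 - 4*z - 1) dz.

By the power rule, an antiderivative is F(z) = 3*z**4/2 - 2*z**2 - z.
Then F(3) - F(2) = (201/2) - (14) = 173/2.

173/2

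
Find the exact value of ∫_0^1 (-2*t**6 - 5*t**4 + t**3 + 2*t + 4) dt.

111/28

By the power rule, an antiderivative is F(t) = -2*t**7/7 - t**5 + t**4/4 + t**2 + 4*t.
Then F(1) - F(0) = (111/28) - (0) = 111/28.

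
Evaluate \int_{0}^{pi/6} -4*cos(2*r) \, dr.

An antiderivative is F(r) = -2*sin(2*r).
Then F(pi/6) - F(0) = (-sqrt(3)) - (0) = -sqrt(3).

-sqrt(3)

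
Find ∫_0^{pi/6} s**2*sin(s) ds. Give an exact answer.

-2 - sqrt(3)*pi**2/72 + pi/6 + sqrt(3)

Integrate by parts twice (u = s^2, dv = sin(s) ds).
An antiderivative is F(s) = -s**2*cos(s) + 2*s*sin(s) + 2*cos(s).
Then F(pi/6) - F(0) = (-sqrt(3)*pi**2/72 + pi/6 + sqrt(3)) - (2) = -2 - sqrt(3)*pi**2/72 + pi/6 + sqrt(3).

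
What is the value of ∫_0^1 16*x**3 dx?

Let u = 2*x, so du = 2 dx. When x = 0, u = 0; when x = 1, u = 2.
The integral becomes ∫ u**3 du from 0 to 2, with antiderivative u**4/4.
Back in x: F(x) = 4*x**4.
Then F(1) - F(0) = (4) - (0) = 4.

4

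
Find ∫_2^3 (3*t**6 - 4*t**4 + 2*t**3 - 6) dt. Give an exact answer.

By the power rule, an antiderivative is F(t) = 3*t**7/7 - 4*t**5/5 + t**4/2 - 6*t.
Then F(3) - F(2) = (53577/70) - (884/35) = 51809/70.

51809/70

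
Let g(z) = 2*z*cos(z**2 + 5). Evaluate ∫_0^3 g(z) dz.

-sin(5) + sin(14)

Let u = z**2 + 5, so du = 2*z dz. When z = 0, u = 5; when z = 3, u = 14.
The integral becomes ∫ cos(u) du from 5 to 14, with antiderivative sin(u).
Back in z: F(z) = sin(z**2 + 5).
Then F(3) - F(0) = (sin(14)) - (sin(5)) = -sin(5) + sin(14).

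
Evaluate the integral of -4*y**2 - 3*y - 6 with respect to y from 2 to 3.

-233/6

By the power rule, an antiderivative is F(y) = -4*y**3/3 - 3*y**2/2 - 6*y.
Then F(3) - F(2) = (-135/2) - (-86/3) = -233/6.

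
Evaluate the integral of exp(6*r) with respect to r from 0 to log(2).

Let u = exp(r), so du = exp(r) dr. When r = 0, u = 1; when r = log(2), u = 2.
The integral becomes ∫ u**5 du from 1 to 2, with antiderivative u**6/6.
Back in r: F(r) = exp(6*r)/6.
Then F(log(2)) - F(0) = (32/3) - (1/6) = 21/2.

21/2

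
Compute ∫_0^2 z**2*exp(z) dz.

-2 + 2*exp(2)

Integrate by parts twice (u = z^2, dv = exp(z) dz).
An antiderivative is F(z) = (z**2 - 2*z + 2)*exp(z).
Then F(2) - F(0) = (2*exp(2)) - (2) = -2 + 2*exp(2).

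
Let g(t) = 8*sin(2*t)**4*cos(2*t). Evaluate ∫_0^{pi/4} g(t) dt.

Let u = sin(2*t), so du = 2*cos(2*t) dt. When t = 0, u = 0; when t = pi/4, u = 1.
The integral becomes 4·∫ u**4 du from 0 to 1, with antiderivative 4*u**5/5.
Back in t: F(t) = 4*sin(2*t)**5/5.
Then F(pi/4) - F(0) = (4/5) - (0) = 4/5.

4/5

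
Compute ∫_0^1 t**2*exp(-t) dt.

Integrate by parts twice (u = t^2, dv = exp(-t) dt).
An antiderivative is F(t) = (-t**2 - 2*t - 2)*exp(-t).
Then F(1) - F(0) = (-5*exp(-1)) - (-2) = 2 - 5*exp(-1).

2 - 5*exp(-1)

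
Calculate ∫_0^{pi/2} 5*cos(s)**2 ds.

Use the identity cos^2(s) = (1 + cos(2*s))/2.
An antiderivative is F(s) = 5*s/2 + 5*sin(2*s)/4.
Then F(pi/2) - F(0) = (5*pi/4) - (0) = 5*pi/4.

5*pi/4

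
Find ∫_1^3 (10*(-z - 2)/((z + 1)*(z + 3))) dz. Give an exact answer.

Factor the denominator: z**2 + 4*z + 3 = (z + 3)(z + 1).
Partial fractions: 10*(-z - 2)/((z + 1)*(z + 3)) = -5/(z + 3) - 5/(z + 1).
An antiderivative is F(z) = -5*log(z + 1) - 5*log(z + 3).
Then F(3) - F(1) = (-15*log(2) - 5*log(3)) - (-15*log(2)) = -5*log(3).

-5*log(3)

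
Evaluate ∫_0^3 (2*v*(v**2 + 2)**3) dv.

Let u = v**2 + 2, so du = 2*v dv. When v = 0, u = 2; when v = 3, u = 11.
The integral becomes ∫ u**3 du from 2 to 11, with antiderivative u**4/4.
Back in v: F(v) = (v**2 + 2)**4/4.
Then F(3) - F(0) = (14641/4) - (4) = 14625/4.

14625/4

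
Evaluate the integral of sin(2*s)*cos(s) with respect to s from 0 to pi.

Use the identity sin(2*s)cos(s) = [sin(3*s) + sin(s)]/2.
An antiderivative is F(s) = -cos(s)/2 - cos(3*s)/6.
Then F(pi) - F(0) = (2/3) - (-2/3) = 4/3.

4/3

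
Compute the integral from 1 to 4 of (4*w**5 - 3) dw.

2721

By the power rule, an antiderivative is F(w) = 2*w**6/3 - 3*w.
Then F(4) - F(1) = (8156/3) - (-7/3) = 2721.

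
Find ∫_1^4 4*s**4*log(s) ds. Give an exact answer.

-4092/25 + 8192*log(2)/5

Integrate by parts once (u = ln s, dv = 4*s**4 ds).
An antiderivative is F(s) = 4*s**5*(5*log(s) - 1)/25.
Then F(4) - F(1) = (-4096/25 + 8192*log(2)/5) - (-4/25) = -4092/25 + 8192*log(2)/5.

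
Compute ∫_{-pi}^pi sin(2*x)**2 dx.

Use the identity sin^2(2*x) = (1 - cos(4*x))/2.
An antiderivative is F(x) = x/2 - sin(4*x)/8.
Then F(pi) - F(-pi) = (pi/2) - (-pi/2) = pi.

pi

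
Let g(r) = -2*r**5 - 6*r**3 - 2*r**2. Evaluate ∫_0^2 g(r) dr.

By the power rule, an antiderivative is F(r) = -r**6/3 - 3*r**4/2 - 2*r**3/3.
Then F(2) - F(0) = (-152/3) - (0) = -152/3.

-152/3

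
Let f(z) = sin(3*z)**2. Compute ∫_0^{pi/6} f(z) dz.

Use the identity sin^2(3*z) = (1 - cos(6*z))/2.
An antiderivative is F(z) = z/2 - sin(6*z)/12.
Then F(pi/6) - F(0) = (pi/12) - (0) = pi/12.

pi/12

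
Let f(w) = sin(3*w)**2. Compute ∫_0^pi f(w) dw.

Use the identity sin^2(3*w) = (1 - cos(6*w))/2.
An antiderivative is F(w) = w/2 - sin(6*w)/12.
Then F(pi) - F(0) = (pi/2) - (0) = pi/2.

pi/2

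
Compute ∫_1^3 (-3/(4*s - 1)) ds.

-3*log(11)/4 + 3*log(3)/4

An antiderivative is F(s) = -3*log(4*s - 1)/4.
Then F(3) - F(1) = (-3*log(11)/4) - (-3*log(3)/4) = -3*log(11)/4 + 3*log(3)/4.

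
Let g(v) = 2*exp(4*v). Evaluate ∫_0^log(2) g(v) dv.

Let u = exp(v), so du = exp(v) dv. When v = 0, u = 1; when v = log(2), u = 2.
The integral becomes 2·∫ u**3 du from 1 to 2, with antiderivative u**4/2.
Back in v: F(v) = exp(4*v)/2.
Then F(log(2)) - F(0) = (8) - (1/2) = 15/2.

15/2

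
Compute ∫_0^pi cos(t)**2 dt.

Use the identity cos^2(t) = (1 + cos(2*t))/2.
An antiderivative is F(t) = t/2 + sin(2*t)/4.
Then F(pi) - F(0) = (pi/2) - (0) = pi/2.

pi/2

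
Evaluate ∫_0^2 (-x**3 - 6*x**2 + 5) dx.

By the power rule, an antiderivative is F(x) = -x**4/4 - 2*x**3 + 5*x.
Then F(2) - F(0) = (-10) - (0) = -10.

-10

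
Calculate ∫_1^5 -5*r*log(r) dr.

30 - 125*log(5)/2

Integrate by parts once (u = ln r, dv = -5*r dr).
An antiderivative is F(r) = -5*r**2*(2*log(r) - 1)/4.
Then F(5) - F(1) = (125/4 - 125*log(5)/2) - (5/4) = 30 - 125*log(5)/2.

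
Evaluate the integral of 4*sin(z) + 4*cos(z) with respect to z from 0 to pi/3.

2 + 2*sqrt(3)

An antiderivative is F(z) = 4*sin(z) - 4*cos(z).
Then F(pi/3) - F(0) = (-2 + 2*sqrt(3)) - (-4) = 2 + 2*sqrt(3).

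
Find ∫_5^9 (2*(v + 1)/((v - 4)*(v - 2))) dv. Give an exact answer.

-3*log(7) + 3*log(3) + 5*log(5)

Factor the denominator: v**2 - 6*v + 8 = (v - 2)(v - 4).
Partial fractions: 2*(v + 1)/((v - 4)*(v - 2)) = -3/(v - 2) + 5/(v - 4).
An antiderivative is F(v) = 5*log(v - 4) - 3*log(v - 2).
Then F(9) - F(5) = (-3*log(7) + 5*log(5)) - (-log(27)) = -3*log(7) + 3*log(3) + 5*log(5).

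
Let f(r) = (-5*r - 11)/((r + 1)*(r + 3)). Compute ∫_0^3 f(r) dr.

Factor the denominator: r**2 + 4*r + 3 = (r + 3)(r + 1).
Partial fractions: (-5*r - 11)/((r + 1)*(r + 3)) = -2/(r + 3) - 3/(r + 1).
An antiderivative is F(r) = -3*log(r + 1) - 2*log(r + 3).
Then F(3) - F(0) = (-8*log(2) - 2*log(3)) - (-log(9)) = -8*log(2).

-8*log(2)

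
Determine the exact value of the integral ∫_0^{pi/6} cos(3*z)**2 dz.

pi/12

Use the identity cos^2(3*z) = (1 + cos(6*z))/2.
An antiderivative is F(z) = z/2 + sin(6*z)/12.
Then F(pi/6) - F(0) = (pi/12) - (0) = pi/12.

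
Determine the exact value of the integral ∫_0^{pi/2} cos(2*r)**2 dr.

Use the identity cos^2(2*r) = (1 + cos(4*r))/2.
An antiderivative is F(r) = r/2 + sin(4*r)/8.
Then F(pi/2) - F(0) = (pi/4) - (0) = pi/4.

pi/4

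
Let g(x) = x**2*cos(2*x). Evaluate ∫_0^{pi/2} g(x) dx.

Integrate by parts twice (u = x^2, dv = cos(2*x) dx).
An antiderivative is F(x) = x**2*sin(2*x)/2 + x*cos(2*x)/2 - sin(2*x)/4.
Then F(pi/2) - F(0) = (-pi/4) - (0) = -pi/4.

-pi/4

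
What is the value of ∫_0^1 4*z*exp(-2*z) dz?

Integrate by parts once (u = z, dv = 4*exp(-2*z) dz).
An antiderivative is F(z) = (-2*z - 1)*exp(-2*z).
Then F(1) - F(0) = (-3*exp(-2)) - (-1) = 1 - 3*exp(-2).

1 - 3*exp(-2)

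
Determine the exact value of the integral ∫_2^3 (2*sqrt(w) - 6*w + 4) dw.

-11 - 8*sqrt(2)/3 + 4*sqrt(3)

By the power rule, an antiderivative is F(w) = 4*w**(3/2)/3 - 3*w**2 + 4*w.
Then F(3) - F(2) = (-15 + 4*sqrt(3)) - (-4 + 8*sqrt(2)/3) = -11 - 8*sqrt(2)/3 + 4*sqrt(3).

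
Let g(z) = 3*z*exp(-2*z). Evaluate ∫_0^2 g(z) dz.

Integrate by parts once (u = z, dv = 3*exp(-2*z) dz).
An antiderivative is F(z) = (-6*z - 3)*exp(-2*z)/4.
Then F(2) - F(0) = (-15*exp(-4)/4) - (-3/4) = 3/4 - 15*exp(-4)/4.

3/4 - 15*exp(-4)/4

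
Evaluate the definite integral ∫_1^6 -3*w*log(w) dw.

Integrate by parts once (u = ln w, dv = -3*w dw).
An antiderivative is F(w) = -3*w**2*(2*log(w) - 1)/4.
Then F(6) - F(1) = (-54*log(3) - 54*log(2) + 27) - (3/4) = -54*log(3) - 54*log(2) + 105/4.

-54*log(3) - 54*log(2) + 105/4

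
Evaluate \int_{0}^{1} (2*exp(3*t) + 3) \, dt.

An antiderivative is F(t) = 2*exp(3*t)/3 + 3*t.
Then F(1) - F(0) = (3 + 2*exp(3)/3) - (2/3) = 7/3 + 2*exp(3)/3.

7/3 + 2*exp(3)/3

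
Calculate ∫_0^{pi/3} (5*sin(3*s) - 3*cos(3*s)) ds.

10/3

An antiderivative is F(s) = -sin(3*s) - 5*cos(3*s)/3.
Then F(pi/3) - F(0) = (5/3) - (-5/3) = 10/3.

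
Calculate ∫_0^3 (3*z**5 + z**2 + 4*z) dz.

By the power rule, an antiderivative is F(z) = z**6/2 + z**3/3 + 2*z**2.
Then F(3) - F(0) = (783/2) - (0) = 783/2.

783/2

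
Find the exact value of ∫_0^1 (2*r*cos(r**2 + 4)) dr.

Let u = r**2 + 4, so du = 2*r dr. When r = 0, u = 4; when r = 1, u = 5.
The integral becomes ∫ cos(u) du from 4 to 5, with antiderivative sin(u).
Back in r: F(r) = sin(r**2 + 4).
Then F(1) - F(0) = (sin(5)) - (sin(4)) = sin(5) - sin(4).

sin(5) - sin(4)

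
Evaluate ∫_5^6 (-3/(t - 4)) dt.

An antiderivative is F(t) = -3*log(t - 4).
Then F(6) - F(5) = (-log(8)) - (0) = -log(8).

-log(8)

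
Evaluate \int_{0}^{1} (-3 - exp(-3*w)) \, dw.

An antiderivative is F(w) = -3*w + exp(-3*w)/3.
Then F(1) - F(0) = (-3 + exp(-3)/3) - (1/3) = -10/3 + exp(-3)/3.

-10/3 + exp(-3)/3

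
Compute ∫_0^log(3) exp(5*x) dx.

242/5

Let u = exp(x), so du = exp(x) dx. When x = 0, u = 1; when x = log(3), u = 3.
The integral becomes ∫ u**4 du from 1 to 3, with antiderivative u**5/5.
Back in x: F(x) = exp(5*x)/5.
Then F(log(3)) - F(0) = (243/5) - (1/5) = 242/5.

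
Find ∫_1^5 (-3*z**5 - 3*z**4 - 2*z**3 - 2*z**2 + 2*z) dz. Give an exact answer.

By the power rule, an antiderivative is F(z) = -z**6/2 - 3*z**5/5 - z**4/2 - 2*z**3/3 + z**2.
Then F(5) - F(1) = (-30175/3) - (-19/15) = -150856/15.

-150856/15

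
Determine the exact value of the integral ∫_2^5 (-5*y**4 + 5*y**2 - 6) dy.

-2916

By the power rule, an antiderivative is F(y) = -y**5 + 5*y**3/3 - 6*y.
Then F(5) - F(2) = (-8840/3) - (-92/3) = -2916.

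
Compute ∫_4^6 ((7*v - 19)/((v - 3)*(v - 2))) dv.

2*log(3) + 5*log(2)

Factor the denominator: v**2 - 5*v + 6 = (v - 2)(v - 3).
Partial fractions: (7*v - 19)/((v - 3)*(v - 2)) = 5/(v - 2) + 2/(v - 3).
An antiderivative is F(v) = 2*log(v - 3) + 5*log(v - 2).
Then F(6) - F(4) = (2*log(3) + 10*log(2)) - (log(32)) = 2*log(3) + 5*log(2).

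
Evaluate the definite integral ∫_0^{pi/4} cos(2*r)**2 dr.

Use the identity cos^2(2*r) = (1 + cos(4*r))/2.
An antiderivative is F(r) = r/2 + sin(4*r)/8.
Then F(pi/4) - F(0) = (pi/8) - (0) = pi/8.

pi/8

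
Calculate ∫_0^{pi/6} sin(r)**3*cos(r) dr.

1/64

Let u = sin(r), so du = cos(r) dr. When r = 0, u = 0; when r = pi/6, u = 1/2.
The integral becomes ∫ u**3 du from 0 to 1/2, with antiderivative u**4/4.
Back in r: F(r) = sin(r)**4/4.
Then F(pi/6) - F(0) = (1/64) - (0) = 1/64.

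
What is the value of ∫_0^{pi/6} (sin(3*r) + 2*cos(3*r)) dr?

An antiderivative is F(r) = 2*sin(3*r)/3 - cos(3*r)/3.
Then F(pi/6) - F(0) = (2/3) - (-1/3) = 1.

1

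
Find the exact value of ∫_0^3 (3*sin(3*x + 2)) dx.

cos(2) - cos(11)

Let u = 3*x + 2, so du = 3 dx. When x = 0, u = 2; when x = 3, u = 11.
The integral becomes ∫ sin(u) du from 2 to 11, with antiderivative -cos(u).
Back in x: F(x) = -cos(3*x + 2).
Then F(3) - F(0) = (-cos(11)) - (-cos(2)) = cos(2) - cos(11).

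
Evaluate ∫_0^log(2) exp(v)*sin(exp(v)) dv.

Let u = exp(v), so du = exp(v) dv. When v = 0, u = 1; when v = log(2), u = 2.
The integral becomes ∫ sin(u) du from 1 to 2, with antiderivative -cos(u).
Back in v: F(v) = -cos(exp(v)).
Then F(log(2)) - F(0) = (-cos(2)) - (-cos(1)) = -cos(2) + cos(1).

-cos(2) + cos(1)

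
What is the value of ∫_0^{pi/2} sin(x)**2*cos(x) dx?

1/3

Let u = sin(x), so du = cos(x) dx. When x = 0, u = 0; when x = pi/2, u = 1.
The integral becomes ∫ u**2 du from 0 to 1, with antiderivative u**3/3.
Back in x: F(x) = sin(x)**3/3.
Then F(pi/2) - F(0) = (1/3) - (0) = 1/3.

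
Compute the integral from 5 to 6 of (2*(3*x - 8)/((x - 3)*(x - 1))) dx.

-11*log(2) + log(3) + 5*log(5)

Factor the denominator: x**2 - 4*x + 3 = (x - 1)(x - 3).
Partial fractions: 2*(3*x - 8)/((x - 3)*(x - 1)) = 5/(x - 1) + 1/(x - 3).
An antiderivative is F(x) = log(x - 3) + 5*log(x - 1).
Then F(6) - F(5) = (log(3) + 5*log(5)) - (11*log(2)) = -11*log(2) + log(3) + 5*log(5).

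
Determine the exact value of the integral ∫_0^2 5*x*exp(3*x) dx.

5/9 + 25*exp(6)/9

Integrate by parts once (u = x, dv = 5*exp(3*x) dx).
An antiderivative is F(x) = (15*x - 5)*exp(3*x)/9.
Then F(2) - F(0) = (25*exp(6)/9) - (-5/9) = 5/9 + 25*exp(6)/9.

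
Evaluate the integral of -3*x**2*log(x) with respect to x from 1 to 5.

Integrate by parts once (u = ln x, dv = -3*x**2 dx).
An antiderivative is F(x) = -x**3*(3*log(x) - 1)/3.
Then F(5) - F(1) = (125/3 - 125*log(5)) - (1/3) = 124/3 - 125*log(5).

124/3 - 125*log(5)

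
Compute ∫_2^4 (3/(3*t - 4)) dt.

log(4)

An antiderivative is F(t) = log(3*t - 4).
Then F(4) - F(2) = (log(8)) - (log(2)) = log(4).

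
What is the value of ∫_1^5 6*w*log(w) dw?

-36 + 75*log(5)

Integrate by parts once (u = ln w, dv = 6*w dw).
An antiderivative is F(w) = 3*w**2*(2*log(w) - 1)/2.
Then F(5) - F(1) = (-75/2 + 75*log(5)) - (-3/2) = -36 + 75*log(5).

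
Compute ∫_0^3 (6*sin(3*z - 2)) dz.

-2*cos(7) + 2*cos(2)

Let u = 3*z - 2, so du = 3 dz. When z = 0, u = -2; when z = 3, u = 7.
The integral becomes 2·∫ sin(u) du from -2 to 7, with antiderivative -2*cos(u).
Back in z: F(z) = -2*cos(3*z - 2).
Then F(3) - F(0) = (-2*cos(7)) - (-2*cos(2)) = -2*cos(7) + 2*cos(2).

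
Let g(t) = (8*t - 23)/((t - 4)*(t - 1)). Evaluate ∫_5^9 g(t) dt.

Factor the denominator: t**2 - 5*t + 4 = (t - 1)(t - 4).
Partial fractions: (8*t - 23)/((t - 4)*(t - 1)) = 5/(t - 1) + 3/(t - 4).
An antiderivative is F(t) = 3*log(t - 4) + 5*log(t - 1).
Then F(9) - F(5) = (3*log(5) + 15*log(2)) - (10*log(2)) = 5*log(2) + 3*log(5).

5*log(2) + 3*log(5)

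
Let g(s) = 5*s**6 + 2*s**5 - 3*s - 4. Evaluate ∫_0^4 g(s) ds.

By the power rule, an antiderivative is F(s) = 5*s**7/7 + s**6/3 - 3*s**2/2 - 4*s.
Then F(4) - F(0) = (273592/21) - (0) = 273592/21.

273592/21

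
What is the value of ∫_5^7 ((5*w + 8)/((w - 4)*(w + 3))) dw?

-2*log(2) + log(5) + 4*log(3)

Factor the denominator: w**2 - w - 12 = (w + 3)(w - 4).
Partial fractions: (5*w + 8)/((w - 4)*(w + 3)) = 1/(w + 3) + 4/(w - 4).
An antiderivative is F(w) = 4*log(w - 4) + log(w + 3).
Then F(7) - F(5) = (log(2) + log(5) + 4*log(3)) - (log(8)) = -2*log(2) + log(5) + 4*log(3).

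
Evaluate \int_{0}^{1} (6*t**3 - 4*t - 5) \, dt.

-11/2

By the power rule, an antiderivative is F(t) = 3*t**4/2 - 2*t**2 - 5*t.
Then F(1) - F(0) = (-11/2) - (0) = -11/2.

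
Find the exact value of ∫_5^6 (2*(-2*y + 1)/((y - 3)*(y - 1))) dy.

Factor the denominator: y**2 - 4*y + 3 = (y - 1)(y - 3).
Partial fractions: 2*(-2*y + 1)/((y - 3)*(y - 1)) = 1/(y - 1) - 5/(y - 3).
An antiderivative is F(y) = -5*log(y - 3) + log(y - 1).
Then F(6) - F(5) = (-5*log(3) + log(5)) - (-log(8)) = -5*log(3) + log(5) + 3*log(2).

-5*log(3) + log(5) + 3*log(2)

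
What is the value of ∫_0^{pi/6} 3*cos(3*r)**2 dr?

Use the identity cos^2(3*r) = (1 + cos(6*r))/2.
An antiderivative is F(r) = 3*r/2 + sin(6*r)/4.
Then F(pi/6) - F(0) = (pi/4) - (0) = pi/4.

pi/4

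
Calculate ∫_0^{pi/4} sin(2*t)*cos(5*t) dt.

Use the identity sin(2*t)cos(5*t) = [sin(7*t) + sin(-3*t)]/2.
An antiderivative is F(t) = cos(3*t)/6 - cos(7*t)/14.
Then F(pi/4) - F(0) = (-5*sqrt(2)/42) - (2/21) = -5*sqrt(2)/42 - 2/21.

-5*sqrt(2)/42 - 2/21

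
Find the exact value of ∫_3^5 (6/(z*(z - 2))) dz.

-3*log(5) + 6*log(3)

Factor the denominator: z**2 - 2*z = z(z - 2).
Partial fractions: 6/(z*(z - 2)) = -3/z + 3/(z - 2).
An antiderivative is F(z) = -3*log(z) + 3*log(z - 2).
Then F(5) - F(3) = (-3*log(5) + 3*log(3)) - (-log(27)) = -3*log(5) + 6*log(3).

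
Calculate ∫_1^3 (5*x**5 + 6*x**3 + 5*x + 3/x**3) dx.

By the power rule, an antiderivative is F(x) = 5*x**6/6 + 3*x**4/2 + 5*x**2/2 - 3/(2*x**2).
Then F(3) - F(1) = (2254/3) - (10/3) = 748.

748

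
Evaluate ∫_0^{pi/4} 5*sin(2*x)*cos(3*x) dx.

Use the identity sin(2*x)cos(3*x) = [sin(5*x) + sin(-x)]/2.
An antiderivative is F(x) = 5*cos(x)/2 - cos(5*x)/2.
Then F(pi/4) - F(0) = (3*sqrt(2)/2) - (2) = -2 + 3*sqrt(2)/2.

-2 + 3*sqrt(2)/2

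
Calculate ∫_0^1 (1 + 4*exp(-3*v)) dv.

7/3 - 4*exp(-3)/3

An antiderivative is F(v) = v - 4*exp(-3*v)/3.
Then F(1) - F(0) = (1 - 4*exp(-3)/3) - (-4/3) = 7/3 - 4*exp(-3)/3.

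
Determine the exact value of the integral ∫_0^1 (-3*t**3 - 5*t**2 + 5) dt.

31/12

By the power rule, an antiderivative is F(t) = -3*t**4/4 - 5*t**3/3 + 5*t.
Then F(1) - F(0) = (31/12) - (0) = 31/12.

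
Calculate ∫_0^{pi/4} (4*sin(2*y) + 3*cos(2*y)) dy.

An antiderivative is F(y) = 3*sin(2*y)/2 - 2*cos(2*y).
Then F(pi/4) - F(0) = (3/2) - (-2) = 7/2.

7/2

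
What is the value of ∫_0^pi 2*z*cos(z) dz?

-4

Integrate by parts once (u = z, dv = 2*cos(z) dz).
An antiderivative is F(z) = 2*z*sin(z) + 2*cos(z).
Then F(pi) - F(0) = (-2) - (2) = -4.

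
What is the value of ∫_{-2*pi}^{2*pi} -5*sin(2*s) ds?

0

An antiderivative is F(s) = 5*cos(2*s)/2.
Then F(2*pi) - F(-2*pi) = (5/2) - (5/2) = 0.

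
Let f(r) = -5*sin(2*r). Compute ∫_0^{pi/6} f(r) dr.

-5/4

An antiderivative is F(r) = 5*cos(2*r)/2.
Then F(pi/6) - F(0) = (5/4) - (5/2) = -5/4.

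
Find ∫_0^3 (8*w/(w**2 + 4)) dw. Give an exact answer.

-8*log(2) + 4*log(13)

Let u = w**2 + 4, so du = 2*w dw. When w = 0, u = 4; when w = 3, u = 13.
The integral becomes 4·∫ 1/u du from 4 to 13, with antiderivative 4*log(u).
Back in w: F(w) = 4*log(w**2 + 4).
Then F(3) - F(0) = (4*log(13)) - (8*log(2)) = -8*log(2) + 4*log(13).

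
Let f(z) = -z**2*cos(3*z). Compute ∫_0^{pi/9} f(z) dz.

-pi/81 - sqrt(3)*pi**2/486 + sqrt(3)/27

Integrate by parts twice (u = z^2, dv = -cos(3*z) dz).
An antiderivative is F(z) = -z**2*sin(3*z)/3 - 2*z*cos(3*z)/9 + 2*sin(3*z)/27.
Then F(pi/9) - F(0) = (-pi/81 - sqrt(3)*pi**2/486 + sqrt(3)/27) - (0) = -pi/81 - sqrt(3)*pi**2/486 + sqrt(3)/27.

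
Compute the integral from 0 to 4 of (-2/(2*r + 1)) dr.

-log(9)

An antiderivative is F(r) = -log(2*r + 1).
Then F(4) - F(0) = (-log(9)) - (0) = -log(9).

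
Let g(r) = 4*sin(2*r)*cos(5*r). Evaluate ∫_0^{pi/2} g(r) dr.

-8/21

Use the identity sin(2*r)cos(5*r) = [sin(7*r) + sin(-3*r)]/2.
An antiderivative is F(r) = 2*cos(3*r)/3 - 2*cos(7*r)/7.
Then F(pi/2) - F(0) = (0) - (8/21) = -8/21.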